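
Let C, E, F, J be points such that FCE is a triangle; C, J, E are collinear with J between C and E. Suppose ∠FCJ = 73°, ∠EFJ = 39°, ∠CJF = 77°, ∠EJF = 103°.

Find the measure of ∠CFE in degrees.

1. ∠ECF = 73°  [J on ray CE]
2. ∠FEJ = 38°  [△FJE]
3. ∠CEF = 38°  [J on ray EC]
4. ∠CFE = 69°  [△FCE]

∠CFE = 69°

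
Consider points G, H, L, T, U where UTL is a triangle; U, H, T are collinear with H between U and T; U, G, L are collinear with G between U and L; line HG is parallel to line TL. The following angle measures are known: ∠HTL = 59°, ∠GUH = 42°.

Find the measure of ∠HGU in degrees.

∠HGU = 79°

1. ∠LTU = 59°  [H on ray TU]
2. ∠LUT = 42°  [H on UT, G on UL]
3. ∠TLU = 79°  [△UTL]
4. ∠HGU = 79°  [HG∥TL, corresponding at G]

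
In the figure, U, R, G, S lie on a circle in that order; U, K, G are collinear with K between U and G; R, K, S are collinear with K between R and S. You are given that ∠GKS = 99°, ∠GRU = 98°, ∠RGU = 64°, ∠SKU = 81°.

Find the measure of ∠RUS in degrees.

∠RUS = 53°

1. ∠RKU = 99°  [vertical angles at K]
2. ∠GUR = 18°  [△URG]
3. ∠RSU = 64°  [same arc UR]
4. ∠SRU = 63°  [△UKR]
5. ∠RUS = 53°  [△URS]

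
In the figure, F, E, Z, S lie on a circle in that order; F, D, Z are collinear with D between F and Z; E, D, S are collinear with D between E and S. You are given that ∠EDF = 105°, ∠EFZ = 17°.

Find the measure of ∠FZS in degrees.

∠FZS = 58°

1. ∠SDZ = 105°  [vertical angles at D]
2. ∠ESZ = 17°  [same arc EZ]
3. ∠FZS = 58°  [△ZDS]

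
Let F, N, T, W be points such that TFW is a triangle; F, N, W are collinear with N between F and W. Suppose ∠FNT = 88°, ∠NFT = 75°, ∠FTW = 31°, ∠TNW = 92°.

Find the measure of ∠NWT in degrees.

∠NWT = 74°

1. ∠TFW = 75°  [N on ray FW]
2. ∠FWT = 74°  [△TFW]
3. ∠NWT = 74°  [N on ray WF]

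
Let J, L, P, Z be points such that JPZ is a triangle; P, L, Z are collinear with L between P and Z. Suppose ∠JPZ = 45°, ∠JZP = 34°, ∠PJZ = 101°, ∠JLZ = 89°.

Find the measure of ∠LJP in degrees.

1. ∠JPL = 45°  [L on ray PZ]
2. ∠JLP = 91°  [linear pair at L on PZ]
3. ∠LJP = 44°  [△JPL]

∠LJP = 44°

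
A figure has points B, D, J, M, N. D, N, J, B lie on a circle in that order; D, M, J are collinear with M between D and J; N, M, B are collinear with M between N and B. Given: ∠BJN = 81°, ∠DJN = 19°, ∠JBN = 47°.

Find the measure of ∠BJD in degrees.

∠BJD = 62°

1. ∠BDN = 99°  [cyclic DNJB, opposite ∠D+∠J]
2. ∠DBN = 19°  [same arc DN]
3. ∠BND = 62°  [△DNB]
4. ∠BJD = 62°  [same arc DB]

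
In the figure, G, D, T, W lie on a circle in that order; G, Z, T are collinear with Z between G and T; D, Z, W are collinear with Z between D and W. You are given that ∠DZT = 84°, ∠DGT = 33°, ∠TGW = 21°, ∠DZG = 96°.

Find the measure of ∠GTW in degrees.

1. ∠DWT = 33°  [same arc DT]
2. ∠TZW = 96°  [vertical angles at Z]
3. ∠GTW = 51°  [△TZW]

∠GTW = 51°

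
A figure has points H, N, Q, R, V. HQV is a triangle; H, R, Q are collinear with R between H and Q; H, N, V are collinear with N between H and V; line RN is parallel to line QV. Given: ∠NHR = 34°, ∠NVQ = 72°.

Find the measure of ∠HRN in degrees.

1. ∠QHV = 34°  [R on HQ, N on HV]
2. ∠HVQ = 72°  [N on ray VH]
3. ∠HQV = 74°  [△HQV]
4. ∠HRN = 74°  [RN∥QV, corresponding at R]

∠HRN = 74°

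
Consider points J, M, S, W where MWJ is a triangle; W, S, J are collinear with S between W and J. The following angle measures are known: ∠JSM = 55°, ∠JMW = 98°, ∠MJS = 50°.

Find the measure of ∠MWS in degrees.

1. ∠MJW = 50°  [S on ray JW]
2. ∠JWM = 32°  [△MWJ]
3. ∠MWS = 32°  [S on ray WJ]

∠MWS = 32°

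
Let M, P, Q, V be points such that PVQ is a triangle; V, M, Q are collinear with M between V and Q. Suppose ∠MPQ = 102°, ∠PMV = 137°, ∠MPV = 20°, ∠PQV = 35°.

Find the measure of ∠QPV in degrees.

∠QPV = 122°

1. ∠MVP = 23°  [△PVM]
2. ∠PVQ = 23°  [M on ray VQ]
3. ∠QPV = 122°  [△PVQ]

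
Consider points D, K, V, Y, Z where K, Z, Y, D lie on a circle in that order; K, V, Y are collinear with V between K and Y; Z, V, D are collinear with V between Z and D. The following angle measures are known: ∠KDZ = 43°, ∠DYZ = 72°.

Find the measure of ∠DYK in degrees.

∠DYK = 29°

1. ∠DKZ = 108°  [cyclic KZYD, opposite ∠K+∠Y]
2. ∠DZK = 29°  [△KZD]
3. ∠DYK = 29°  [same arc KD]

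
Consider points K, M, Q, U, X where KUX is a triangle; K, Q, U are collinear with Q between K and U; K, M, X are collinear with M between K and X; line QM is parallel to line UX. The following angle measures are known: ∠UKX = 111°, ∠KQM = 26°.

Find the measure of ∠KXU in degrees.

∠KXU = 43°

1. ∠MKQ = 111°  [Q on KU, M on KX]
2. ∠KMQ = 43°  [△KQM]
3. ∠KXU = 43°  [QM∥UX, corresponding at M]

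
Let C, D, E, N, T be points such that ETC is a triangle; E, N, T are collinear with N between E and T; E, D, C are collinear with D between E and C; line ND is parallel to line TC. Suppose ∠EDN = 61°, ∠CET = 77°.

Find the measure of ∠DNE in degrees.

∠DNE = 42°

1. ∠ECT = 61°  [ND∥TC, corresponding at D]
2. ∠CTE = 42°  [△ETC]
3. ∠DNE = 42°  [ND∥TC, corresponding at N]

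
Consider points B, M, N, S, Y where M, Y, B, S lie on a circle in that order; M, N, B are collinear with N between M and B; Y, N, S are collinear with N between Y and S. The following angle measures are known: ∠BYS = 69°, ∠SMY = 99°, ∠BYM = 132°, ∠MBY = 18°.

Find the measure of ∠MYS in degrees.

1. ∠BNY = 93°  [△YNB]
2. ∠BMY = 30°  [△MYB]
3. ∠MNY = 87°  [linear pair at N on MB]
4. ∠MYS = 63°  [△MNY]

∠MYS = 63°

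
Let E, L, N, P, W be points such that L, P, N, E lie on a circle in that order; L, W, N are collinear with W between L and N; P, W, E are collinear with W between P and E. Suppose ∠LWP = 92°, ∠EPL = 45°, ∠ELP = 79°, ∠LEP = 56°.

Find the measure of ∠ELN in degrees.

1. ∠EWN = 92°  [vertical angles at W]
2. ∠EWL = 88°  [linear pair at W on LN]
3. ∠ELN = 36°  [△LWE]

∠ELN = 36°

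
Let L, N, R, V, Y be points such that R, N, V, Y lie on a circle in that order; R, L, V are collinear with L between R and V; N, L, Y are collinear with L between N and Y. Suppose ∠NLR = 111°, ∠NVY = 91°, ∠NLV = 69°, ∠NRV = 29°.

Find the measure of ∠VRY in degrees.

∠VRY = 60°

1. ∠RNY = 40°  [△RLN]
2. ∠NRY = 89°  [cyclic RNVY, opposite ∠R+∠V]
3. ∠RLY = 69°  [vertical angles at L]
4. ∠NYR = 51°  [△RNY]
5. ∠VRY = 60°  [△RLY]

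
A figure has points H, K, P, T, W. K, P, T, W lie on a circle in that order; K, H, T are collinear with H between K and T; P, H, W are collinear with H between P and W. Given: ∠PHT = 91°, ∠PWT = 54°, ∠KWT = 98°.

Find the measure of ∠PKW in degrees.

∠PKW = 99°

1. ∠KHP = 89°  [linear pair at H on KT]
2. ∠PKT = 54°  [same arc PT]
3. ∠KPT = 82°  [cyclic KPTW, opposite ∠P+∠W]
4. ∠KPW = 37°  [△KHP]
5. ∠KTP = 44°  [△KPT]
6. ∠KWP = 44°  [same arc KP]
7. ∠PKW = 99°  [△KPW]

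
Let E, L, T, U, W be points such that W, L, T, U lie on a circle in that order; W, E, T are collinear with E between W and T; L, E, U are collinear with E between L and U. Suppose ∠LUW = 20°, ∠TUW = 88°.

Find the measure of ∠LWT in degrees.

1. ∠LTW = 20°  [same arc WL]
2. ∠TLW = 92°  [cyclic WLTU, opposite ∠L+∠U]
3. ∠LWT = 68°  [△WLT]

∠LWT = 68°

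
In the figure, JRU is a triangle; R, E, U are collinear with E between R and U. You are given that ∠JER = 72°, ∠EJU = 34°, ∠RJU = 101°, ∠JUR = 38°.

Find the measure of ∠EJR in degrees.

∠EJR = 67°

1. ∠JRU = 41°  [△JRU]
2. ∠ERJ = 41°  [E on ray RU]
3. ∠EJR = 67°  [△JRE]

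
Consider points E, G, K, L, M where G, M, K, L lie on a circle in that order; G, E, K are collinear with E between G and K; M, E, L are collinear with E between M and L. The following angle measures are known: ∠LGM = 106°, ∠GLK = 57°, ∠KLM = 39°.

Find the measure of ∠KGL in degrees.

1. ∠LKM = 74°  [cyclic GMKL, opposite ∠G+∠K]
2. ∠KML = 67°  [△MKL]
3. ∠KGL = 67°  [same arc KL]

∠KGL = 67°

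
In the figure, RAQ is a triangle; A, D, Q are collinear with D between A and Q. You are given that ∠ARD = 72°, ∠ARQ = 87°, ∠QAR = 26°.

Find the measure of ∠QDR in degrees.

1. ∠DAR = 26°  [D on ray AQ]
2. ∠ADR = 82°  [△RAD]
3. ∠QDR = 98°  [linear pair at D on AQ]

∠QDR = 98°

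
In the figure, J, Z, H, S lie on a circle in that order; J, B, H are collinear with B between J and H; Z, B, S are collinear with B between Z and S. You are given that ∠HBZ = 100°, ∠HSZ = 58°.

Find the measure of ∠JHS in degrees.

1. ∠JBS = 100°  [vertical angles at B]
2. ∠HBS = 80°  [linear pair at B on JH]
3. ∠JHS = 42°  [△HBS]

∠JHS = 42°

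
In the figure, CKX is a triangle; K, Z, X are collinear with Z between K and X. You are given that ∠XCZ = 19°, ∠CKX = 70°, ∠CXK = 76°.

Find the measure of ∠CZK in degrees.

1. ∠CXZ = 76°  [Z on ray XK]
2. ∠CZX = 85°  [△CZX]
3. ∠CZK = 95°  [linear pair at Z on KX]

∠CZK = 95°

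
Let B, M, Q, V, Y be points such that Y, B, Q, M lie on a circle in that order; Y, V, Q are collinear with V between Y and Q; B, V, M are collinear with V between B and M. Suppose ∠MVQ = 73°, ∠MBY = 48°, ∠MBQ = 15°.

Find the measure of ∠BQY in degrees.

1. ∠BVY = 73°  [vertical angles at V]
2. ∠BVQ = 107°  [linear pair at V on YQ]
3. ∠BQY = 58°  [△BVQ]

∠BQY = 58°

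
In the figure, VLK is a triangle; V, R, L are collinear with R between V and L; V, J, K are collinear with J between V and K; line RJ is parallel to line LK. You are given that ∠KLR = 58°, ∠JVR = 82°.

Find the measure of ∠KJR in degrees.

1. ∠KLV = 58°  [R on ray LV]
2. ∠KVL = 82°  [R on VL, J on VK]
3. ∠LKV = 40°  [△VLK]
4. ∠RJV = 40°  [RJ∥LK, corresponding at J]
5. ∠KJR = 140°  [linear pair at J on VK]

∠KJR = 140°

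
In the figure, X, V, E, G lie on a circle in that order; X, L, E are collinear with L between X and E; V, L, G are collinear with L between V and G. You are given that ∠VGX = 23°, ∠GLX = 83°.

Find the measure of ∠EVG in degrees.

∠EVG = 74°

1. ∠VEX = 23°  [same arc XV]
2. ∠ELV = 83°  [vertical angles at L]
3. ∠EVG = 74°  [△VLE]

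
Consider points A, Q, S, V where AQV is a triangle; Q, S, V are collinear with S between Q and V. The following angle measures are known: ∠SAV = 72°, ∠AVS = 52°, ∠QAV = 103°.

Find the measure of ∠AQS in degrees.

∠AQS = 25°

1. ∠AVQ = 52°  [S on ray VQ]
2. ∠AQV = 25°  [△AQV]
3. ∠AQS = 25°  [S on ray QV]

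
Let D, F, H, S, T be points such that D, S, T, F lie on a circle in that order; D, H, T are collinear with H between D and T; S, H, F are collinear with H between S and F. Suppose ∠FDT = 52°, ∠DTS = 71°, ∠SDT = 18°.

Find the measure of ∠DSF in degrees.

1. ∠FST = 52°  [same arc TF]
2. ∠SHT = 57°  [△SHT]
3. ∠DHS = 123°  [linear pair at H on DT]
4. ∠DSF = 39°  [△DHS]

∠DSF = 39°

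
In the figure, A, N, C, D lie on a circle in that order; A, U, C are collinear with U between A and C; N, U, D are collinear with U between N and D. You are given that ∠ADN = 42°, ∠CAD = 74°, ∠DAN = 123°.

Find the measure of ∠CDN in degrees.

1. ∠CND = 74°  [same arc CD]
2. ∠DCN = 57°  [cyclic ANCD, opposite ∠A+∠C]
3. ∠CDN = 49°  [△NCD]

∠CDN = 49°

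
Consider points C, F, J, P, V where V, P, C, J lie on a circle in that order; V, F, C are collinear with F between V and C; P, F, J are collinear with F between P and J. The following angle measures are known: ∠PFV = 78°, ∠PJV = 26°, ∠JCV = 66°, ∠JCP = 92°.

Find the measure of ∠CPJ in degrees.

1. ∠CFJ = 78°  [vertical angles at F]
2. ∠CJP = 36°  [△CFJ]
3. ∠CPJ = 52°  [△PCJ]

∠CPJ = 52°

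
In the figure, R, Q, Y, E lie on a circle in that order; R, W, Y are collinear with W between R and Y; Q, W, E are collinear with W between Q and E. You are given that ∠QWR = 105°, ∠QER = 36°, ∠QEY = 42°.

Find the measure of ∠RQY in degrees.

1. ∠QYR = 36°  [same arc RQ]
2. ∠QRY = 42°  [same arc QY]
3. ∠RQY = 102°  [△RQY]

∠RQY = 102°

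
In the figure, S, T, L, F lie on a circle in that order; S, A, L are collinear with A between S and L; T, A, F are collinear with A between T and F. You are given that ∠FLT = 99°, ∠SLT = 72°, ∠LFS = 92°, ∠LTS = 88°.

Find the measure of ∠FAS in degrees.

1. ∠FST = 81°  [cyclic STLF, opposite ∠S+∠L]
2. ∠SFT = 72°  [same arc ST]
3. ∠LST = 20°  [△STL]
4. ∠FTS = 27°  [△STF]
5. ∠LFT = 20°  [same arc TL]
6. ∠FLS = 27°  [same arc SF]
7. ∠FAL = 133°  [△LAF]
8. ∠FAS = 47°  [linear pair at A on SL]

∠FAS = 47°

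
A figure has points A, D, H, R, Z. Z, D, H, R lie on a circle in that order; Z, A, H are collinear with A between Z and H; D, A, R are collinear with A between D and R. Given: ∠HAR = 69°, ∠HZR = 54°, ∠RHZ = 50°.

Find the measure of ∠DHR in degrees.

∠DHR = 65°

1. ∠DRH = 61°  [△HAR]
2. ∠HDR = 54°  [same arc HR]
3. ∠DHR = 65°  [△DHR]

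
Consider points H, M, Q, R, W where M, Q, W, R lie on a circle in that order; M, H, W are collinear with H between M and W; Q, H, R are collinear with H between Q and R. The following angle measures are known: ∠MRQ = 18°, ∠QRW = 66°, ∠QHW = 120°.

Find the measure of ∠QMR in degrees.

1. ∠QMW = 66°  [same arc QW]
2. ∠MHQ = 60°  [linear pair at H on MW]
3. ∠MQR = 54°  [△MHQ]
4. ∠QMR = 108°  [△MQR]

∠QMR = 108°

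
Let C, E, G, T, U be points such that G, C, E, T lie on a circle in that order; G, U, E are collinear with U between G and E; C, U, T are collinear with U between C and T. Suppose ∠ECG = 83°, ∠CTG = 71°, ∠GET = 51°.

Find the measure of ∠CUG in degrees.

1. ∠CEG = 71°  [same arc GC]
2. ∠GCT = 51°  [same arc GT]
3. ∠CGE = 26°  [△GCE]
4. ∠CUG = 103°  [△GUC]

∠CUG = 103°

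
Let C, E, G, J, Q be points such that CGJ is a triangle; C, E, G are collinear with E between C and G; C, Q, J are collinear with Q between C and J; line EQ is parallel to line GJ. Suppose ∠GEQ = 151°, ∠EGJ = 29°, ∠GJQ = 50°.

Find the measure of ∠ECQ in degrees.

∠ECQ = 101°

1. ∠CGJ = 29°  [E on ray GC]
2. ∠CJG = 50°  [Q on ray JC]
3. ∠GCJ = 101°  [△CGJ]
4. ∠ECQ = 101°  [E on CG, Q on CJ]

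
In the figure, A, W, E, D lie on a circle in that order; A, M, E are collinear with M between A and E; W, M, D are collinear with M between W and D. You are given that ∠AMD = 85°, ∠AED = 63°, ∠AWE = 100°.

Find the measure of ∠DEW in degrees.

1. ∠DME = 95°  [linear pair at M on AE]
2. ∠EDW = 22°  [△EMD]
3. ∠ADE = 80°  [cyclic AWED, opposite ∠W+∠D]
4. ∠DAE = 37°  [△AED]
5. ∠DWE = 37°  [same arc ED]
6. ∠DEW = 121°  [△WED]

∠DEW = 121°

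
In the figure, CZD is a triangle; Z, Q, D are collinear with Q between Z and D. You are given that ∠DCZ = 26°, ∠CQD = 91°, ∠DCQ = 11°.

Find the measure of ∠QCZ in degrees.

1. ∠CDQ = 78°  [△CQD]
2. ∠CQZ = 89°  [linear pair at Q on ZD]
3. ∠CDZ = 78°  [Q on ray DZ]
4. ∠CZD = 76°  [△CZD]
5. ∠CZQ = 76°  [Q on ray ZD]
6. ∠QCZ = 15°  [△CZQ]

∠QCZ = 15°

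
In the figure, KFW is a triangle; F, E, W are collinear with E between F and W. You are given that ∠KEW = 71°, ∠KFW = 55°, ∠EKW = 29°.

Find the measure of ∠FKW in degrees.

∠FKW = 45°

1. ∠EWK = 80°  [△KEW]
2. ∠FWK = 80°  [E on ray WF]
3. ∠FKW = 45°  [△KFW]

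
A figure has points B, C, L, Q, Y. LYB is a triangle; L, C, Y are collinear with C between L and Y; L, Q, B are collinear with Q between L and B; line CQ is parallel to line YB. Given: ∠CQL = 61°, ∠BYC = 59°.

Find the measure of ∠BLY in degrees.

1. ∠LBY = 61°  [CQ∥YB, corresponding at Q]
2. ∠BYL = 59°  [C on ray YL]
3. ∠BLY = 60°  [△LYB]

∠BLY = 60°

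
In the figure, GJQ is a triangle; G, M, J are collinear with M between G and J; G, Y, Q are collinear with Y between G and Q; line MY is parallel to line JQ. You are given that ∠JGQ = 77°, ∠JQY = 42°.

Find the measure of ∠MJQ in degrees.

1. ∠GQJ = 42°  [Y on ray QG]
2. ∠GJQ = 61°  [△GJQ]
3. ∠MJQ = 61°  [M on ray JG]

∠MJQ = 61°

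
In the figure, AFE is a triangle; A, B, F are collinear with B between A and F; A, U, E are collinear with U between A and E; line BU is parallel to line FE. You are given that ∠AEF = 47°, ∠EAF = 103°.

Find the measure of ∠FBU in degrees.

∠FBU = 150°

1. ∠AFE = 30°  [△AFE]
2. ∠ABU = 30°  [BU∥FE, corresponding at B]
3. ∠FBU = 150°  [linear pair at B on AF]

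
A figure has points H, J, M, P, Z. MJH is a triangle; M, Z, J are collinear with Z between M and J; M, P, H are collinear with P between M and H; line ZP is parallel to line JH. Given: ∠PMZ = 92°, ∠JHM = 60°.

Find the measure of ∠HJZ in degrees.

1. ∠HMJ = 92°  [Z on MJ, P on MH]
2. ∠HJM = 28°  [△MJH]
3. ∠HJZ = 28°  [Z on ray JM]

∠HJZ = 28°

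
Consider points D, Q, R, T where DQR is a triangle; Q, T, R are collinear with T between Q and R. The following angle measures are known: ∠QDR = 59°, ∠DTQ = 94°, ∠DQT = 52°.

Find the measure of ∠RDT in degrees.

∠RDT = 25°

1. ∠DTR = 86°  [linear pair at T on QR]
2. ∠DQR = 52°  [T on ray QR]
3. ∠DRQ = 69°  [△DQR]
4. ∠DRT = 69°  [T on ray RQ]
5. ∠RDT = 25°  [△DTR]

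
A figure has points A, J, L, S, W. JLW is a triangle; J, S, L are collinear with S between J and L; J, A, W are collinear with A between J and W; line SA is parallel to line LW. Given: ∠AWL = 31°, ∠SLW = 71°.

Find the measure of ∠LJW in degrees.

1. ∠JWL = 31°  [A on ray WJ]
2. ∠JLW = 71°  [S on ray LJ]
3. ∠LJW = 78°  [△JLW]

∠LJW = 78°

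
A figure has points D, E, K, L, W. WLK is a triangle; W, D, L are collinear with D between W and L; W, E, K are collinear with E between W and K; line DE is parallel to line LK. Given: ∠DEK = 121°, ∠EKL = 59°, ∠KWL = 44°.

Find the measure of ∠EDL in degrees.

∠EDL = 103°

1. ∠DEW = 59°  [linear pair at E on WK]
2. ∠DWE = 44°  [D on WL, E on WK]
3. ∠EDW = 77°  [△WDE]
4. ∠EDL = 103°  [linear pair at D on WL]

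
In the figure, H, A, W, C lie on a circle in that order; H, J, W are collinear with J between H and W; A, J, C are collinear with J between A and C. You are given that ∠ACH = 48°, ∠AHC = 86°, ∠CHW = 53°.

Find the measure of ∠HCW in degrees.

∠HCW = 81°

1. ∠CAH = 46°  [△HAC]
2. ∠CWH = 46°  [same arc HC]
3. ∠HCW = 81°  [△HWC]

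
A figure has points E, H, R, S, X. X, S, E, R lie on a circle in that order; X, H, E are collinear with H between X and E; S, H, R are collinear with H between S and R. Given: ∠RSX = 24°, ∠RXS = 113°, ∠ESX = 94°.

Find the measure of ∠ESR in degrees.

1. ∠REX = 24°  [same arc XR]
2. ∠ERX = 86°  [cyclic XSER, opposite ∠S+∠R]
3. ∠EXR = 70°  [△XER]
4. ∠ESR = 70°  [same arc ER]

∠ESR = 70°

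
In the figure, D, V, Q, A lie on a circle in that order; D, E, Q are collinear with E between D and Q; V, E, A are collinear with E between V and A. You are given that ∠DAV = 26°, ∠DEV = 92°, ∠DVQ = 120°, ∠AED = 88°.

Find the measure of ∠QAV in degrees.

∠QAV = 34°

1. ∠ADQ = 66°  [△DEA]
2. ∠AEQ = 92°  [vertical angles at E]
3. ∠DAQ = 60°  [cyclic DVQA, opposite ∠V+∠A]
4. ∠AQD = 54°  [△DQA]
5. ∠QAV = 34°  [△QEA]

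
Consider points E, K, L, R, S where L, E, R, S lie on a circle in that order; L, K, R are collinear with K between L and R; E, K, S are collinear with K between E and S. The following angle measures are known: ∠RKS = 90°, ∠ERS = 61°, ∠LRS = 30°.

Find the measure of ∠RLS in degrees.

∠RLS = 59°

1. ∠ESR = 60°  [△RKS]
2. ∠RES = 59°  [△ERS]
3. ∠RLS = 59°  [same arc RS]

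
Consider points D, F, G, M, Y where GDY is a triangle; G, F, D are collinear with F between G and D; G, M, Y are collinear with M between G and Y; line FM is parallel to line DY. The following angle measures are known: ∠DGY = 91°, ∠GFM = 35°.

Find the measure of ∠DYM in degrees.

1. ∠FGM = 91°  [F on GD, M on GY]
2. ∠FMG = 54°  [△GFM]
3. ∠FMY = 126°  [linear pair at M on GY]
4. ∠DYM = 54°  [FM∥DY, co-interior at Y–M]

∠DYM = 54°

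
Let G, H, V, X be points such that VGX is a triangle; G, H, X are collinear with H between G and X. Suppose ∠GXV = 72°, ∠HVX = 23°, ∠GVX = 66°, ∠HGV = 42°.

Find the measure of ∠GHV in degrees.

∠GHV = 95°

1. ∠HXV = 72°  [H on ray XG]
2. ∠VHX = 85°  [△VHX]
3. ∠GHV = 95°  [linear pair at H on GX]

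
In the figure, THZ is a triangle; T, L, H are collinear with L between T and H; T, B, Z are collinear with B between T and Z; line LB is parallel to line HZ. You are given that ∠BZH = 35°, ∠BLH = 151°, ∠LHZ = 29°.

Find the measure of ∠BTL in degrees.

∠BTL = 116°

1. ∠HZT = 35°  [B on ray ZT]
2. ∠BLT = 29°  [linear pair at L on TH]
3. ∠LBT = 35°  [LB∥HZ, corresponding at B]
4. ∠BTL = 116°  [△TLB]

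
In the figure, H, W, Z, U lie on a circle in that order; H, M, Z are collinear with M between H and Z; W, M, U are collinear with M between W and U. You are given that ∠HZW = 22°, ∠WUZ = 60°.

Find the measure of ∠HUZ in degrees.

∠HUZ = 82°

1. ∠WHZ = 60°  [same arc WZ]
2. ∠HWZ = 98°  [△HWZ]
3. ∠HUZ = 82°  [cyclic HWZU, opposite ∠W+∠U]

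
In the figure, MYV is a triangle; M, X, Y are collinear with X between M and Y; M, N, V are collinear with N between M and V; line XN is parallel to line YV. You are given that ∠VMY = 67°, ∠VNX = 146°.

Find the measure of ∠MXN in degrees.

1. ∠NMX = 67°  [X on MY, N on MV]
2. ∠MNX = 34°  [linear pair at N on MV]
3. ∠MXN = 79°  [△MXN]

∠MXN = 79°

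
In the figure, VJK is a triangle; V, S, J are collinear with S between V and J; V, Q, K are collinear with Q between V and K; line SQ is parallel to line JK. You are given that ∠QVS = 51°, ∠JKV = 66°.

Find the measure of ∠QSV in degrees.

1. ∠JVK = 51°  [S on VJ, Q on VK]
2. ∠KJV = 63°  [△VJK]
3. ∠QSV = 63°  [SQ∥JK, corresponding at S]

∠QSV = 63°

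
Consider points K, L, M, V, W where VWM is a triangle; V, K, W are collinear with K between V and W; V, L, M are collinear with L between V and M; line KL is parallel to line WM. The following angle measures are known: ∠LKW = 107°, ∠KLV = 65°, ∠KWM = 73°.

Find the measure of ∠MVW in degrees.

∠MVW = 42°

1. ∠LKV = 73°  [linear pair at K on VW]
2. ∠KVL = 42°  [△VKL]
3. ∠MVW = 42°  [K on VW, L on VM]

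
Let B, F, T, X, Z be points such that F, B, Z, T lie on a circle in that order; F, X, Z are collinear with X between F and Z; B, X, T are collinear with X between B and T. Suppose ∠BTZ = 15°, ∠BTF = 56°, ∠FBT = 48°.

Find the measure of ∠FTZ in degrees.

1. ∠BFZ = 15°  [same arc BZ]
2. ∠BZF = 56°  [same arc FB]
3. ∠FBZ = 109°  [△FBZ]
4. ∠FTZ = 71°  [cyclic FBZT, opposite ∠B+∠T]

∠FTZ = 71°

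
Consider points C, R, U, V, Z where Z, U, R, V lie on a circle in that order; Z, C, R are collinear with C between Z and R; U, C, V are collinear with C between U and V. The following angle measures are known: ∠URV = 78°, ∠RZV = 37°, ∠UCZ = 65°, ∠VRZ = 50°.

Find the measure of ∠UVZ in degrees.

∠UVZ = 28°

1. ∠UZV = 102°  [cyclic ZURV, opposite ∠Z+∠R]
2. ∠VUZ = 50°  [same arc ZV]
3. ∠UVZ = 28°  [△ZUV]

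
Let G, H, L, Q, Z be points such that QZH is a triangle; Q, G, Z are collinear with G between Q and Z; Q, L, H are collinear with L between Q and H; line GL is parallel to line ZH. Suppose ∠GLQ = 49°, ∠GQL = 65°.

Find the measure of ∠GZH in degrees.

∠GZH = 66°

1. ∠LGQ = 66°  [△QGL]
2. ∠LGZ = 114°  [linear pair at G on QZ]
3. ∠GZH = 66°  [GL∥ZH, co-interior at Z–G]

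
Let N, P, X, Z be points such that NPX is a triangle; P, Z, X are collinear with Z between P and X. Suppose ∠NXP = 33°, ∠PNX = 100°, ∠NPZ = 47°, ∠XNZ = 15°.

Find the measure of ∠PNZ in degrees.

∠PNZ = 85°

1. ∠NXZ = 33°  [Z on ray XP]
2. ∠NZX = 132°  [△NZX]
3. ∠NZP = 48°  [linear pair at Z on PX]
4. ∠PNZ = 85°  [△NPZ]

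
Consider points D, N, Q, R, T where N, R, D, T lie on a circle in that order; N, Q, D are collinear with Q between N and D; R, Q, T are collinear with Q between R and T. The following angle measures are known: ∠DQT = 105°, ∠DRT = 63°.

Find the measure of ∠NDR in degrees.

1. ∠NQR = 105°  [vertical angles at Q]
2. ∠DQR = 75°  [linear pair at Q on ND]
3. ∠NDR = 42°  [△RQD]

∠NDR = 42°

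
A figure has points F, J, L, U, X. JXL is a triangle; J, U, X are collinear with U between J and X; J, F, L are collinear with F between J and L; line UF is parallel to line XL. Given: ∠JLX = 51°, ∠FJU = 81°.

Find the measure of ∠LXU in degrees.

∠LXU = 48°

1. ∠JFU = 51°  [UF∥XL, corresponding at F]
2. ∠FUJ = 48°  [△JUF]
3. ∠FUX = 132°  [linear pair at U on JX]
4. ∠LXU = 48°  [UF∥XL, co-interior at X–U]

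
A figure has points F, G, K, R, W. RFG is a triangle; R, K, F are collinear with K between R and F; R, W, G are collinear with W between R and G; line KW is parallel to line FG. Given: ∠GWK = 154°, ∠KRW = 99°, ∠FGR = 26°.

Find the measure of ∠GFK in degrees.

∠GFK = 55°

1. ∠FRG = 99°  [K on RF, W on RG]
2. ∠GFR = 55°  [△RFG]
3. ∠GFK = 55°  [K on ray FR]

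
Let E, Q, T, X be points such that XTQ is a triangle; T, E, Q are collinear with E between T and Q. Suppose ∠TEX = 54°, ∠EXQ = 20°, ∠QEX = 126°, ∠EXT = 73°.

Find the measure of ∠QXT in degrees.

1. ∠ETX = 53°  [△XTE]
2. ∠EQX = 34°  [△XEQ]
3. ∠QTX = 53°  [E on ray TQ]
4. ∠TQX = 34°  [E on ray QT]
5. ∠QXT = 93°  [△XTQ]

∠QXT = 93°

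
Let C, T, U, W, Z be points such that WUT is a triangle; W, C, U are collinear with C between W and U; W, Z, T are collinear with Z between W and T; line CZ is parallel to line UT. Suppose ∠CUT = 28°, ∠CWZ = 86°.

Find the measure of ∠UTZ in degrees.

1. ∠TUW = 28°  [C on ray UW]
2. ∠TWU = 86°  [C on WU, Z on WT]
3. ∠UTW = 66°  [△WUT]
4. ∠UTZ = 66°  [Z on ray TW]

∠UTZ = 66°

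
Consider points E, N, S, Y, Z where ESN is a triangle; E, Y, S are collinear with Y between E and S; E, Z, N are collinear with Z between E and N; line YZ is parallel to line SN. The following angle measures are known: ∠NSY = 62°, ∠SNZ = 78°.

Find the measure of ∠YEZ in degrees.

∠YEZ = 40°

1. ∠ESN = 62°  [Y on ray SE]
2. ∠ENS = 78°  [Z on ray NE]
3. ∠NES = 40°  [△ESN]
4. ∠YEZ = 40°  [Y on ES, Z on EN]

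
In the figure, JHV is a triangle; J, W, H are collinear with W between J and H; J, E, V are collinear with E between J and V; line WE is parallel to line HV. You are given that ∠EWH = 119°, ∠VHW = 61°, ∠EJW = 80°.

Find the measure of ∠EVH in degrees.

∠EVH = 39°

1. ∠JHV = 61°  [W on ray HJ]
2. ∠HJV = 80°  [W on JH, E on JV]
3. ∠HVJ = 39°  [△JHV]
4. ∠EVH = 39°  [E on ray VJ]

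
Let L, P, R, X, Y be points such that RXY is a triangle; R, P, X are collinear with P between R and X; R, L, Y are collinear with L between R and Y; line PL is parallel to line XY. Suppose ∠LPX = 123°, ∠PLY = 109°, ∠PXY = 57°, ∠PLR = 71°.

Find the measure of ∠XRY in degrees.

∠XRY = 52°

1. ∠RXY = 57°  [P on ray XR]
2. ∠RYX = 71°  [PL∥XY, corresponding at L]
3. ∠XRY = 52°  [△RXY]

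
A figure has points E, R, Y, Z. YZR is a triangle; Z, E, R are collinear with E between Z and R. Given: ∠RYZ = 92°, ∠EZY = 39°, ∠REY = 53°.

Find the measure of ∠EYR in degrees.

1. ∠RZY = 39°  [E on ray ZR]
2. ∠YRZ = 49°  [△YZR]
3. ∠ERY = 49°  [E on ray RZ]
4. ∠EYR = 78°  [△YER]

∠EYR = 78°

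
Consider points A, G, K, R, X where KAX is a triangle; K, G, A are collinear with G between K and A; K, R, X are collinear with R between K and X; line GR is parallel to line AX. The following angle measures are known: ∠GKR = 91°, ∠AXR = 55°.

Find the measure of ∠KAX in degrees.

∠KAX = 34°

1. ∠AKX = 91°  [G on KA, R on KX]
2. ∠AXK = 55°  [R on ray XK]
3. ∠KAX = 34°  [△KAX]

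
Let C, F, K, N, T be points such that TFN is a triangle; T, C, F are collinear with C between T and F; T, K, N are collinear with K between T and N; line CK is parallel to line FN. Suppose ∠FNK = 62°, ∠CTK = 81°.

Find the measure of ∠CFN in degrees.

1. ∠FNT = 62°  [K on ray NT]
2. ∠FTN = 81°  [C on TF, K on TN]
3. ∠NFT = 37°  [△TFN]
4. ∠CFN = 37°  [C on ray FT]

∠CFN = 37°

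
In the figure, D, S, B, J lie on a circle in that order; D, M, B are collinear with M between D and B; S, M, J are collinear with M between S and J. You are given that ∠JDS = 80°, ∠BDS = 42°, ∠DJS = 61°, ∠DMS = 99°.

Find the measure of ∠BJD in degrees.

1. ∠JBS = 100°  [cyclic DSBJ, opposite ∠D+∠B]
2. ∠DSJ = 39°  [△DSJ]
3. ∠BJS = 42°  [same arc SB]
4. ∠BSJ = 38°  [△SBJ]
5. ∠DBJ = 39°  [same arc DJ]
6. ∠BDJ = 38°  [same arc BJ]
7. ∠BJD = 103°  [△DBJ]

∠BJD = 103°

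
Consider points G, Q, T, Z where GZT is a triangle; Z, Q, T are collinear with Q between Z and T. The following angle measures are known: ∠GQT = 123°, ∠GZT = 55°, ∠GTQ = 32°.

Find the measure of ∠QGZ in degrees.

∠QGZ = 68°

1. ∠GQZ = 57°  [linear pair at Q on ZT]
2. ∠GZQ = 55°  [Q on ray ZT]
3. ∠QGZ = 68°  [△GZQ]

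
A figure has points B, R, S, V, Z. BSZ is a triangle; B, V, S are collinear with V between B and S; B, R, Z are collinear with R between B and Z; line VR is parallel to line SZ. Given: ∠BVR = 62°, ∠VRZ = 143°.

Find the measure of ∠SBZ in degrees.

1. ∠BRV = 37°  [linear pair at R on BZ]
2. ∠RBV = 81°  [△BVR]
3. ∠SBZ = 81°  [V on BS, R on BZ]

∠SBZ = 81°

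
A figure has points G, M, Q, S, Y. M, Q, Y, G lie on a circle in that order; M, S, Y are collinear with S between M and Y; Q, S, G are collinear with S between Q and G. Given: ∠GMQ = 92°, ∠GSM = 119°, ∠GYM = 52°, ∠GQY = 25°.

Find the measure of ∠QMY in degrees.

∠QMY = 67°

1. ∠QSY = 119°  [vertical angles at S]
2. ∠GQM = 52°  [same arc MG]
3. ∠MSQ = 61°  [linear pair at S on MY]
4. ∠QMY = 67°  [△MSQ]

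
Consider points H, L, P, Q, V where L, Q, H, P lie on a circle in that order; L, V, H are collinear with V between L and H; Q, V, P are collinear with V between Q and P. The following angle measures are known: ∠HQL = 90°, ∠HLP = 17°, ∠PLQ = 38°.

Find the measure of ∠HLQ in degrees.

∠HLQ = 21°

1. ∠HQP = 17°  [same arc HP]
2. ∠PHQ = 142°  [cyclic LQHP, opposite ∠L+∠H]
3. ∠HPQ = 21°  [△QHP]
4. ∠HLQ = 21°  [same arc QH]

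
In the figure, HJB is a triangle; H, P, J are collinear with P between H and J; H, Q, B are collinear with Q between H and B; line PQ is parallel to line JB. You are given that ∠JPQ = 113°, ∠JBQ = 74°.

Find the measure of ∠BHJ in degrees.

1. ∠HPQ = 67°  [linear pair at P on HJ]
2. ∠HBJ = 74°  [Q on ray BH]
3. ∠BJH = 67°  [PQ∥JB, corresponding at P]
4. ∠BHJ = 39°  [△HJB]

∠BHJ = 39°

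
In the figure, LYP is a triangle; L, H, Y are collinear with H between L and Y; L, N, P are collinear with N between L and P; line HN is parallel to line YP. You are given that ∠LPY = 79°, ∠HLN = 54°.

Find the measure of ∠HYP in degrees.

1. ∠HNL = 79°  [HN∥YP, corresponding at N]
2. ∠LHN = 47°  [△LHN]
3. ∠NHY = 133°  [linear pair at H on LY]
4. ∠HYP = 47°  [HN∥YP, co-interior at Y–H]

∠HYP = 47°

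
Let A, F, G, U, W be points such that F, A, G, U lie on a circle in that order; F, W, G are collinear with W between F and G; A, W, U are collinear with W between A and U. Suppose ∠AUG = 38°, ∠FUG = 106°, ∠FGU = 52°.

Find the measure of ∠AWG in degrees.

1. ∠AFG = 38°  [same arc AG]
2. ∠FAG = 74°  [cyclic FAGU, opposite ∠A+∠U]
3. ∠GFU = 22°  [△FGU]
4. ∠AGF = 68°  [△FAG]
5. ∠GAU = 22°  [same arc GU]
6. ∠AWG = 90°  [△AWG]

∠AWG = 90°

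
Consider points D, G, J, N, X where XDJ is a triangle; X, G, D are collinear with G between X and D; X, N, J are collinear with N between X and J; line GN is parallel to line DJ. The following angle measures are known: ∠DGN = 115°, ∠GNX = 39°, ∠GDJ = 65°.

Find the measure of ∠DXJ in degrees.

1. ∠NGX = 65°  [linear pair at G on XD]
2. ∠GXN = 76°  [△XGN]
3. ∠DXJ = 76°  [G on XD, N on XJ]

∠DXJ = 76°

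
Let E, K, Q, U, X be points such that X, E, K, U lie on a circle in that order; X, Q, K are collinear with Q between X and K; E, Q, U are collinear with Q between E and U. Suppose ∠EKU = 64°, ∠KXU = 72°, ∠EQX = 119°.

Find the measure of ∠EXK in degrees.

1. ∠KEU = 72°  [same arc KU]
2. ∠EUK = 44°  [△EKU]
3. ∠EXK = 44°  [same arc EK]

∠EXK = 44°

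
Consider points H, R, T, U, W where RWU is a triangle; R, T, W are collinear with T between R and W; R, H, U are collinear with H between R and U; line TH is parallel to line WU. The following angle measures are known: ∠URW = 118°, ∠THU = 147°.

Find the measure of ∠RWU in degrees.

∠RWU = 29°

1. ∠HRT = 118°  [T on RW, H on RU]
2. ∠RHT = 33°  [linear pair at H on RU]
3. ∠HTR = 29°  [△RTH]
4. ∠RWU = 29°  [TH∥WU, corresponding at T]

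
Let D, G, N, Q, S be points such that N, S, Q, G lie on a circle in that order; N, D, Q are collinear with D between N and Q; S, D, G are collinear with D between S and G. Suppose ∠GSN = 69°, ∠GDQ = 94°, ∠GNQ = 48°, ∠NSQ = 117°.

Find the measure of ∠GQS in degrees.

1. ∠GQN = 69°  [same arc NG]
2. ∠QGS = 17°  [△QDG]
3. ∠GSQ = 48°  [same arc QG]
4. ∠GQS = 115°  [△SQG]

∠GQS = 115°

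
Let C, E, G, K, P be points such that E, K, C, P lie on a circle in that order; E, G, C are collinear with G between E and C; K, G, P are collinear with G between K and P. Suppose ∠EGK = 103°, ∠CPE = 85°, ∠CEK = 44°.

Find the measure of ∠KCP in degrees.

∠KCP = 74°

1. ∠CGK = 77°  [linear pair at G on EC]
2. ∠CKE = 95°  [cyclic EKCP, opposite ∠K+∠P]
3. ∠CPK = 44°  [same arc KC]
4. ∠ECK = 41°  [△EKC]
5. ∠CKP = 62°  [△KGC]
6. ∠KCP = 74°  [△KCP]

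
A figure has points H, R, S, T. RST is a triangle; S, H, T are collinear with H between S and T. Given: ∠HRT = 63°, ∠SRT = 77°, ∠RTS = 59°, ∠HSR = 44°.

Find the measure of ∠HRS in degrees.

1. ∠HTR = 59°  [H on ray TS]
2. ∠RHT = 58°  [△RHT]
3. ∠RHS = 122°  [linear pair at H on ST]
4. ∠HRS = 14°  [△RSH]

∠HRS = 14°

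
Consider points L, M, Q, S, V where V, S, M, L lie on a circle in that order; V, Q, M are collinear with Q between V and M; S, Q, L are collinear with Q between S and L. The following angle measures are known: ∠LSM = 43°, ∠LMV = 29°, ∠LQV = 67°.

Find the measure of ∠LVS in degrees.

∠LVS = 81°

1. ∠LVM = 43°  [same arc ML]
2. ∠LSV = 29°  [same arc VL]
3. ∠SLV = 70°  [△VQL]
4. ∠LVS = 81°  [△VSL]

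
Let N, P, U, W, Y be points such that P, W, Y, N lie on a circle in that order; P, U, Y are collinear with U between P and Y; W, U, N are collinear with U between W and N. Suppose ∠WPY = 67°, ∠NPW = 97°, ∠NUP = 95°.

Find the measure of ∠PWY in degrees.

1. ∠WNY = 67°  [same arc WY]
2. ∠NYW = 83°  [cyclic PWYN, opposite ∠P+∠Y]
3. ∠WUY = 95°  [vertical angles at U]
4. ∠NWY = 30°  [△WYN]
5. ∠PYW = 55°  [△WUY]
6. ∠PWY = 58°  [△PWY]

∠PWY = 58°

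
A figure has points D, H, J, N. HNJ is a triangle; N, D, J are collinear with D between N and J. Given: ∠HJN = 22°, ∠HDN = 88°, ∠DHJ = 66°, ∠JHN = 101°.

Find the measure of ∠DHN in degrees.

1. ∠HNJ = 57°  [△HNJ]
2. ∠DNH = 57°  [D on ray NJ]
3. ∠DHN = 35°  [△HND]

∠DHN = 35°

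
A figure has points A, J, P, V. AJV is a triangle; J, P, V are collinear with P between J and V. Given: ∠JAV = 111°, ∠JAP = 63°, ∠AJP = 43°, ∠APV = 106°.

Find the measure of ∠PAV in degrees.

∠PAV = 48°

1. ∠AJV = 43°  [P on ray JV]
2. ∠AVJ = 26°  [△AJV]
3. ∠AVP = 26°  [P on ray VJ]
4. ∠PAV = 48°  [△APV]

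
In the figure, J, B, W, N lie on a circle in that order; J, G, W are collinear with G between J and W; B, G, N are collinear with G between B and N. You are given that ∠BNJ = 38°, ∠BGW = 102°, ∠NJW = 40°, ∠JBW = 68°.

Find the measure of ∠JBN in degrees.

1. ∠BWJ = 38°  [same arc JB]
2. ∠BGJ = 78°  [linear pair at G on JW]
3. ∠BJW = 74°  [△JBW]
4. ∠JBN = 28°  [△JGB]

∠JBN = 28°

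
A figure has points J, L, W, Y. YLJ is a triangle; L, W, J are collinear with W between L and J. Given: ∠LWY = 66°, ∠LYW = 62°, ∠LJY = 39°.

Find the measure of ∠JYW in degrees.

∠JYW = 27°

1. ∠JWY = 114°  [linear pair at W on LJ]
2. ∠WJY = 39°  [W on ray JL]
3. ∠JYW = 27°  [△YWJ]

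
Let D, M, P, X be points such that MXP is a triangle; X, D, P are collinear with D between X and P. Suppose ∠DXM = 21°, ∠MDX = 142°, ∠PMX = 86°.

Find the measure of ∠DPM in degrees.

1. ∠MXP = 21°  [D on ray XP]
2. ∠MPX = 73°  [△MXP]
3. ∠DPM = 73°  [D on ray PX]

∠DPM = 73°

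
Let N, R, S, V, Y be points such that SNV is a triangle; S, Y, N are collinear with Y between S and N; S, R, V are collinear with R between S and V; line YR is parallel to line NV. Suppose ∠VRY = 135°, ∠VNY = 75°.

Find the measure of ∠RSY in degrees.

1. ∠SRY = 45°  [linear pair at R on SV]
2. ∠SNV = 75°  [Y on ray NS]
3. ∠NVS = 45°  [YR∥NV, corresponding at R]
4. ∠NSV = 60°  [△SNV]
5. ∠RSY = 60°  [Y on SN, R on SV]

∠RSY = 60°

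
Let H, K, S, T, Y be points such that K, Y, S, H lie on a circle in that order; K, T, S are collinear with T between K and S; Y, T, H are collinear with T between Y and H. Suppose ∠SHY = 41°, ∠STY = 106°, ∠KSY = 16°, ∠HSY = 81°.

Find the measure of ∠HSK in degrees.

∠HSK = 65°

1. ∠SKY = 41°  [same arc YS]
2. ∠KTY = 74°  [linear pair at T on KS]
3. ∠HYK = 65°  [△KTY]
4. ∠HSK = 65°  [same arc KH]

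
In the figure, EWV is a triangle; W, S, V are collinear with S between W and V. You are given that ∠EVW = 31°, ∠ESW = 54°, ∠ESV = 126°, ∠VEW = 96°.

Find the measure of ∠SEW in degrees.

1. ∠EWV = 53°  [△EWV]
2. ∠EWS = 53°  [S on ray WV]
3. ∠SEW = 73°  [△EWS]

∠SEW = 73°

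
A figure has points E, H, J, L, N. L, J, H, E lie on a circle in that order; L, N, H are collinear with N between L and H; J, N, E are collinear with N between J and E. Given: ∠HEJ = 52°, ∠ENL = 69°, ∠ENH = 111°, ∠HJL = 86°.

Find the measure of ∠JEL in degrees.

1. ∠HLJ = 52°  [same arc JH]
2. ∠JHL = 42°  [△LJH]
3. ∠JEL = 42°  [same arc LJ]

∠JEL = 42°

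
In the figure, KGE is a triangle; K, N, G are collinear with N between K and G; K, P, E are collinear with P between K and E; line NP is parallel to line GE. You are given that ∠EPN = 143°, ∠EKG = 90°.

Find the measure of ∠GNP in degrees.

1. ∠KPN = 37°  [linear pair at P on KE]
2. ∠NKP = 90°  [N on KG, P on KE]
3. ∠KNP = 53°  [△KNP]
4. ∠GNP = 127°  [linear pair at N on KG]

∠GNP = 127°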